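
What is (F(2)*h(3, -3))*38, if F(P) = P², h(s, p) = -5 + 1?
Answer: -608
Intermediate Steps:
h(s, p) = -4
(F(2)*h(3, -3))*38 = (2²*(-4))*38 = (4*(-4))*38 = -16*38 = -608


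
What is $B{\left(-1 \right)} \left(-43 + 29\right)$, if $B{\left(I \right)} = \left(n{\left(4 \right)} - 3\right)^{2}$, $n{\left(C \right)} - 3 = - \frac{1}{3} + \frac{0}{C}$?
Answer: $- \frac{14}{9} \approx -1.5556$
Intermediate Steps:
$n{\left(C \right)} = \frac{8}{3}$ ($n{\left(C \right)} = 3 + \left(- \frac{1}{3} + \frac{0}{C}\right) = 3 + \left(\left(-1\right) \frac{1}{3} + 0\right) = 3 + \left(- \frac{1}{3} + 0\right) = 3 - \frac{1}{3} = \frac{8}{3}$)
$B{\left(I \right)} = \frac{1}{9}$ ($B{\left(I \right)} = \left(\frac{8}{3} - 3\right)^{2} = \left(- \frac{1}{3}\right)^{2} = \frac{1}{9}$)
$B{\left(-1 \right)} \left(-43 + 29\right) = \frac{-43 + 29}{9} = \frac{1}{9} \left(-14\right) = - \frac{14}{9}$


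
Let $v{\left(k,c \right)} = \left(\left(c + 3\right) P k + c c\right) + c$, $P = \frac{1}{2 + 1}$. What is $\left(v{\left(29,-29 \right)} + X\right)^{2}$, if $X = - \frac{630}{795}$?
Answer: $\frac{7924560400}{25281} \approx 3.1346 \cdot 10^{5}$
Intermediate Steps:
$P = \frac{1}{3} \approx 0.33333$
$v{\left(k,c \right)} = c + c^{2} + k \left(1 + \frac{c}{3}\right)$ ($v{\left(k,c \right)} = \left(\left(c + 3\right) \frac{1}{3} k + c c\right) + c = \left(\left(3 + c\right) \frac{1}{3} k + c^{2}\right) + c = \left(\left(1 + \frac{c}{3}\right) k + c^{2}\right) + c = \left(k \left(1 + \frac{c}{3}\right) + c^{2}\right) + c = \left(c^{2} + k \left(1 + \frac{c}{3}\right)\right) + c = c + c^{2} + k \left(1 + \frac{c}{3}\right)$)
$X = - \frac{42}{53}$ ($X = \left(-630\right) \frac{1}{795} = - \frac{42}{53} \approx -0.79245$)
$\left(v{\left(29,-29 \right)} + X\right)^{2} = \left(\left(-29 + 29 + \left(-29\right)^{2} + \frac{1}{3} \left(-29\right) 29\right) - \frac{42}{53}\right)^{2} = \left(\left(-29 + 29 + 841 - \frac{841}{3}\right) - \frac{42}{53}\right)^{2} = \left(\frac{1682}{3} - \frac{42}{53}\right)^{2} = \left(\frac{89020}{159}\right)^{2} = \frac{7924560400}{25281}$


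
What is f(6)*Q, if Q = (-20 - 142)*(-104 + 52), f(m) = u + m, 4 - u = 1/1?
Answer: 75816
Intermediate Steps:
u = 3 (u = 4 - 1/1 = 4 - 1*1 = 4 - 1 = 3)
f(m) = 3 + m
Q = 8424 (Q = -162*(-52) = 8424)
f(6)*Q = (3 + 6)*8424 = 9*8424 = 75816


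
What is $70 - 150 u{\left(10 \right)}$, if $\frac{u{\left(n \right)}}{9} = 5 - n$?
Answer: $6820$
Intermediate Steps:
$u{\left(n \right)} = 45 - 9 n$ ($u{\left(n \right)} = 9 \left(5 - n\right) = 45 - 9 n$)
$70 - 150 u{\left(10 \right)} = 70 - 150 \left(45 - 90\right) = 70 - -6750 = 70 + 6750 = 6820$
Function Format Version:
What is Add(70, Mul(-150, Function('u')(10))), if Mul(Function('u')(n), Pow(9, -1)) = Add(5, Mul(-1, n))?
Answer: 6820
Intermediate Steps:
Function('u')(n) = Add(45, Mul(-9, n)) (Function('u')(n) = Mul(9, Add(5, Mul(-1, n))) = Add(45, Mul(-9, n)))
Add(70, Mul(-150, Function('u')(10))) = Add(70, Mul(-150, Add(45, Mul(-9, 10)))) = Add(70, Mul(-150, Add(45, -90))) = Add(70, Mul(-150, -45)) = Add(70, 6750) = 6820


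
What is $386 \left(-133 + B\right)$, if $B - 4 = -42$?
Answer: $-66006$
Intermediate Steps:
$B = -38$ ($B = 4 - 42 = -38$)
$386 \left(-133 + B\right) = 386 \left(-133 - 38\right) = 386 \left(-171\right) = -66006$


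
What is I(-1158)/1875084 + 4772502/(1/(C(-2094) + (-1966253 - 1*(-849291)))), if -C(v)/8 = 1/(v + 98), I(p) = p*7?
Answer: -831293795461819707157/155944486 ≈ -5.3307e+12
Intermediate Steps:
I(p) = 7*p
C(v) = -8/(98 + v) (C(v) = -8/(v + 98) = -8/(98 + v))
I(-1158)/1875084 + 4772502/(1/(C(-2094) + (-1966253 - 1*(-849291)))) = (7*(-1158))/1875084 + 4772502/(1/(-8/(98 - 2094) + (-1966253 - 1*(-849291)))) = -8106*1/1875084 + 4772502/(1/(-8/(-1996) + (-1966253 + 849291))) = -1351/312514 + 4772502/(1/(-8*(-1/1996) - 1116962)) = -1351/312514 + 4772502/(1/(2/499 - 1116962)) = -1351/312514 + 4772502/(1/(-557364036/499)) = -1351/312514 + 4772502/(-499/557364036) = -1351/312514 + 4772502*(-557364036/499) = -1351/312514 - 2660020976538072/499 = -831293795461819707157/155944486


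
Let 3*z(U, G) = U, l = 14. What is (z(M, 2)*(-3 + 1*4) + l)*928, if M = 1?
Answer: 39904/3 ≈ 13301.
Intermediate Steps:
z(U, G) = U/3
(z(M, 2)*(-3 + 1*4) + l)*928 = (((1/3)*1)*(-3 + 1*4) + 14)*928 = ((-3 + 4)/3 + 14)*928 = ((1/3)*1 + 14)*928 = (1/3 + 14)*928 = (43/3)*928 = 39904/3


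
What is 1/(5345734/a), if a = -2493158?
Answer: -1246579/2672867 ≈ -0.46638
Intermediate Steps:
1/(5345734/a) = 1/(5345734/(-2493158)) = 1/(5345734*(-1/2493158)) = 1/(-2672867/1246579) = -1246579/2672867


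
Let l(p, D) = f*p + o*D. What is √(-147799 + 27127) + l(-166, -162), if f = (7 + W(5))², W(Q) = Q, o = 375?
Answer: -84654 + 12*I*√838 ≈ -84654.0 + 347.38*I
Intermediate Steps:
f = 144 (f = (7 + 5)² = 12² = 144)
l(p, D) = 144*p + 375*D
√(-147799 + 27127) + l(-166, -162) = √(-147799 + 27127) + (144*(-166) + 375*(-162)) = √(-120672) + (-23904 - 60750) = 12*I*√838 - 84654 = -84654 + 12*I*√838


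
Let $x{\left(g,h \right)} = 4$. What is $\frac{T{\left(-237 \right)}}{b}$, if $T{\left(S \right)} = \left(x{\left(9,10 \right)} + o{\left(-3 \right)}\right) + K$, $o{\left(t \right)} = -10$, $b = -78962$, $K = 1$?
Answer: $\frac{5}{78962} \approx 6.3322 \cdot 10^{-5}$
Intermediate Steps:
$T{\left(S \right)} = -5$ ($T{\left(S \right)} = \left(4 - 10\right) + 1 = -6 + 1 = -5$)
$\frac{T{\left(-237 \right)}}{b} = - \frac{5}{-78962} = \left(-5\right) \left(- \frac{1}{78962}\right) = \frac{5}{78962}$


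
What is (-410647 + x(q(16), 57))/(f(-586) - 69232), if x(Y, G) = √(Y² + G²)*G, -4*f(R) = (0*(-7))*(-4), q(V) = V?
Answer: 410647/69232 - 57*√3505/69232 ≈ 5.8827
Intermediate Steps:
f(R) = 0 (f(R) = -0*(-7)*(-4)/4 = -0*(-4) = -¼*0 = 0)
x(Y, G) = G*√(G² + Y²) (x(Y, G) = √(G² + Y²)*G = G*√(G² + Y²))
(-410647 + x(q(16), 57))/(f(-586) - 69232) = (-410647 + 57*√(57² + 16²))/(0 - 69232) = (-410647 + 57*√(3249 + 256))/(-69232) = (-410647 + 57*√3505)*(-1/69232) = 410647/69232 - 57*√3505/69232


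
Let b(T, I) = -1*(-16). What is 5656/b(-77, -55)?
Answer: 707/2 ≈ 353.50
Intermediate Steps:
b(T, I) = 16
5656/b(-77, -55) = 5656/16 = 5656*(1/16) = 707/2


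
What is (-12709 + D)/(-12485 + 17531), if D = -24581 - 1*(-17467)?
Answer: -19823/5046 ≈ -3.9285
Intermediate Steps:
D = -7114 (D = -24581 + 17467 = -7114)
(-12709 + D)/(-12485 + 17531) = (-12709 - 7114)/(-12485 + 17531) = -19823/5046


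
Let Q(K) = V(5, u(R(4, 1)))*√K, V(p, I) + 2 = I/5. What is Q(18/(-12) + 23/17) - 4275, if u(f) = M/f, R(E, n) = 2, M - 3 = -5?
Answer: -4275 - 11*I*√170/170 ≈ -4275.0 - 0.84366*I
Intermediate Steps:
M = -2 (M = 3 - 5 = -2)
u(f) = -2/f
V(p, I) = -2 + I/5
Q(K) = -11*√K/5 (Q(K) = (-2 + (-2/2)/5)*√K = (-2 + (-2*½)/5)*√K = (-2 + (⅕)*(-1))*√K = (-2 - ⅕)*√K = -11*√K/5)
Q(18/(-12) + 23/17) - 4275 = -11*√(18/(-12) + 23/17)/5 - 4275 = -11*√(18*(-1/12) + 23*(1/17))/5 - 4275 = -11*√(-3/2 + 23/17)/5 - 4275 = -11*I*√170/170 - 4275 = -4275 - 11*I*√170/170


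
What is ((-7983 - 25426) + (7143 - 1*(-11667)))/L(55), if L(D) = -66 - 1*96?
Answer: 14599/162 ≈ 90.117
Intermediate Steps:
L(D) = -162 (L(D) = -66 - 96 = -162)
((-7983 - 25426) + (7143 - 1*(-11667)))/L(55) = ((-7983 - 25426) + (7143 - 1*(-11667)))/(-162) = (-33409 + (7143 + 11667))*(-1/162) = (-33409 + 18810)*(-1/162) = -14599*(-1/162) = 14599/162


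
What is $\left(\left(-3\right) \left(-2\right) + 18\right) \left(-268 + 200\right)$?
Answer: $-1632$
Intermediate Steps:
$\left(\left(-3\right) \left(-2\right) + 18\right) \left(-268 + 200\right) = \left(6 + 18\right) \left(-68\right) = 24 \left(-68\right) = -1632$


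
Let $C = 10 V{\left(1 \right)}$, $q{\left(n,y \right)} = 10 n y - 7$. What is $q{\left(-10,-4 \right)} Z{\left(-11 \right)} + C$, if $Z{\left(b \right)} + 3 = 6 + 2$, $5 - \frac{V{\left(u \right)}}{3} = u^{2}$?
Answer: $2085$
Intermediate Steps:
$V{\left(u \right)} = 15 - 3 u^{2}$
$Z{\left(b \right)} = 5$ ($Z{\left(b \right)} = -3 + \left(6 + 2\right) = -3 + 8 = 5$)
$q{\left(n,y \right)} = -7 + 10 n y$ ($q{\left(n,y \right)} = 10 n y - 7 = -7 + 10 n y$)
$C = 120$ ($C = 10 \left(15 - 3 \cdot 1^{2}\right) = 10 \left(15 - 3\right) = 10 \cdot 12 = 120$)
$q{\left(-10,-4 \right)} Z{\left(-11 \right)} + C = \left(-7 + 10 \left(-10\right) \left(-4\right)\right) 5 + 120 = \left(-7 + 400\right) 5 + 120 = 393 \cdot 5 + 120 = 1965 + 120 = 2085$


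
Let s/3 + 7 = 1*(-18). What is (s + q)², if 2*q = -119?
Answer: 72361/4 ≈ 18090.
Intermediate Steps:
q = -119/2 (q = (½)*(-119) = -119/2 ≈ -59.500)
s = -75 (s = -21 + 3*(1*(-18)) = -21 + 3*(-18) = -21 - 54 = -75)
(s + q)² = (-75 - 119/2)² = (-269/2)² = 72361/4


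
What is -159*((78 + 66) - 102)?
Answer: -6678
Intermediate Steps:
-159*((78 + 66) - 102) = -159*(144 - 102) = -159*42 = -6678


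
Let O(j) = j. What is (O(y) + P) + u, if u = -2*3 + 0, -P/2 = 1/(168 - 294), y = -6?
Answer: -755/63 ≈ -11.984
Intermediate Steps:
P = 1/63 (P = -2/(168 - 294) = -2/(-126) = -2*(-1/126) = 1/63 ≈ 0.015873)
u = -6 (u = -6 + 0 = -6)
(O(y) + P) + u = (-6 + 1/63) - 6 = -377/63 - 6 = -755/63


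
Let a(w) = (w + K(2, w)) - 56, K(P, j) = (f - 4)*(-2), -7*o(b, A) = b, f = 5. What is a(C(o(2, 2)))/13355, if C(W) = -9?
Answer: -67/13355 ≈ -0.0050168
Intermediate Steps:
o(b, A) = -b/7
K(P, j) = -2 (K(P, j) = (5 - 4)*(-2) = 1*(-2) = -2)
a(w) = -58 + w (a(w) = (w - 2) - 56 = (-2 + w) - 56 = -58 + w)
a(C(o(2, 2)))/13355 = (-58 - 9)/13355 = -67*1/13355 = -67/13355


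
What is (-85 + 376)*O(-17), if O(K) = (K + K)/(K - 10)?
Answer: 3298/9 ≈ 366.44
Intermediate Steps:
O(K) = 2*K/(-10 + K) (O(K) = (2*K)/(-10 + K) = 2*K/(-10 + K))
(-85 + 376)*O(-17) = (-85 + 376)*(2*(-17)/(-10 - 17)) = 291*(2*(-17)/(-27)) = 291*(2*(-17)*(-1/27)) = 291*(34/27) = 3298/9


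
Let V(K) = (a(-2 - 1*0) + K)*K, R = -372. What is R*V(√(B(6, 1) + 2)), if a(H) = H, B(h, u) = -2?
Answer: 0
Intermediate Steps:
V(K) = K*(-2 + K) (V(K) = ((-2 - 1*0) + K)*K = ((-2 + 0) + K)*K = (-2 + K)*K = K*(-2 + K))
R*V(√(B(6, 1) + 2)) = -372*√(-2 + 2)*(-2 + √(-2 + 2)) = -372*√0*(-2 + √0) = -0*(-2 + 0) = -0*(-2) = -372*0 = 0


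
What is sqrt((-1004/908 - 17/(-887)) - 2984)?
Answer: I*sqrt(121019647417706)/201349 ≈ 54.636*I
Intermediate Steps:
sqrt((-1004/908 - 17/(-887)) - 2984) = sqrt((-1004*1/908 - 17*(-1/887)) - 2984) = sqrt((-251/227 + 17/887) - 2984) = sqrt(-218778/201349 - 2984) = sqrt(-601044194/201349) = I*sqrt(121019647417706)/201349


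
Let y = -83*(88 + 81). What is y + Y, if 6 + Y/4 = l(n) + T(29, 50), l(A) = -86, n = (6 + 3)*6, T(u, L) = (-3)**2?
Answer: -14359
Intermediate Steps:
T(u, L) = 9
n = 54 (n = 9*6 = 54)
y = -14027 (y = -83*169 = -14027)
Y = -332 (Y = -24 + 4*(-86 + 9) = -24 + 4*(-77) = -24 - 308 = -332)
y + Y = -14027 - 332 = -14359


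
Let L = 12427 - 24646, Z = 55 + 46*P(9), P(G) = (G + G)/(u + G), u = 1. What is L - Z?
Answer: -61784/5 ≈ -12357.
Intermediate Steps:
P(G) = 2*G/(1 + G) (P(G) = (G + G)/(1 + G) = (2*G)/(1 + G) = 2*G/(1 + G))
Z = 689/5 (Z = 55 + 46*(2*9/(1 + 9)) = 55 + 46*(2*9/10) = 55 + 46*(2*9*(⅒)) = 55 + 46*(9/5) = 55 + 414/5 = 689/5 ≈ 137.80)
L = -12219
L - Z = -12219 - 1*689/5 = -12219 - 689/5 = -61784/5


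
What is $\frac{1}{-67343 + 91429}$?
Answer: $\frac{1}{24086} \approx 4.1518 \cdot 10^{-5}$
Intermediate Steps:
$\frac{1}{-67343 + 91429} = \frac{1}{24086}$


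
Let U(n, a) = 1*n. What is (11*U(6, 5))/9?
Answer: 22/3 ≈ 7.3333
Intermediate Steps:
U(n, a) = n
(11*U(6, 5))/9 = (11*6)/9 = 66*(⅑) = 22/3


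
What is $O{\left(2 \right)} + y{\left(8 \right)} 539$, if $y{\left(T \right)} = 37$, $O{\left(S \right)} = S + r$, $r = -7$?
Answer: $19938$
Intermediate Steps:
$O{\left(S \right)} = -7 + S$ ($O{\left(S \right)} = S - 7 = -7 + S$)
$O{\left(2 \right)} + y{\left(8 \right)} 539 = \left(-7 + 2\right) + 37 \cdot 539 = -5 + 19943 = 19938$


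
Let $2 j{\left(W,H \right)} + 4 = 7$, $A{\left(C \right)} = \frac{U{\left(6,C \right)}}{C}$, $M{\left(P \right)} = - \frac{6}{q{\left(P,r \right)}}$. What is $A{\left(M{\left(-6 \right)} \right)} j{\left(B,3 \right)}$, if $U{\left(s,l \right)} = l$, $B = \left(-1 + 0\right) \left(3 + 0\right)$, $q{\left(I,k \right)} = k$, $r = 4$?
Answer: $\frac{3}{2} \approx 1.5$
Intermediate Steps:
$B = -3$ ($B = \left(-1\right) 3 = -3$)
$M{\left(P \right)} = - \frac{3}{2}$ ($M{\left(P \right)} = - \frac{6}{4} = \left(-6\right) \frac{1}{4} = - \frac{3}{2}$)
$A{\left(C \right)} = 1$ ($A{\left(C \right)} = \frac{C}{C} = 1$)
$j{\left(W,H \right)} = \frac{3}{2}$ ($j{\left(W,H \right)} = -2 + \frac{1}{2} \cdot 7 = -2 + \frac{7}{2} = \frac{3}{2}$)
$A{\left(M{\left(-6 \right)} \right)} j{\left(B,3 \right)} = 1 \cdot \frac{3}{2} = \frac{3}{2}$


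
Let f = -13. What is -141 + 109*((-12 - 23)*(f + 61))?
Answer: -183261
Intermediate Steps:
-141 + 109*((-12 - 23)*(f + 61)) = -141 + 109*((-12 - 23)*(-13 + 61)) = -141 + 109*(-35*48) = -141 + 109*(-1680) = -141 - 183120 = -183261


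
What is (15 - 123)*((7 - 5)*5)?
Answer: -1080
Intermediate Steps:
(15 - 123)*((7 - 5)*5) = -216*5 = -108*10 = -1080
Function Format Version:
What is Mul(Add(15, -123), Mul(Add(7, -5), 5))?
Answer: -1080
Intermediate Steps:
Mul(Add(15, -123), Mul(Add(7, -5), 5)) = Mul(-108, Mul(2, 5)) = Mul(-108, 10) = -1080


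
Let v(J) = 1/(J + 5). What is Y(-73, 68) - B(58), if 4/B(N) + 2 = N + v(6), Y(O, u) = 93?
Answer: 57337/617 ≈ 92.929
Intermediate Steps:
v(J) = 1/(5 + J)
B(N) = 4/(-21/11 + N) (B(N) = 4/(-2 + (N + 1/(5 + 6))) = 4/(-2 + (N + 1/11)) = 4/(-2 + (1/11 + N)) = 4/(-21/11 + N))
Y(-73, 68) - B(58) = 93 - 44/(-21 + 11*58) = 93 - 44/(-21 + 638) = 93 - 44/617 = 57337/617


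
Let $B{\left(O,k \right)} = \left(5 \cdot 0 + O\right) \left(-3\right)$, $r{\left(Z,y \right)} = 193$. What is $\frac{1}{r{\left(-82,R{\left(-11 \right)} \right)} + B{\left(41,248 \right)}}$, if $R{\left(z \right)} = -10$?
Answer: $\frac{1}{70} \approx 0.014286$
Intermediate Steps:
$B{\left(O,k \right)} = - 3 O$ ($B{\left(O,k \right)} = \left(0 + O\right) \left(-3\right) = O \left(-3\right) = - 3 O$)
$\frac{1}{r{\left(-82,R{\left(-11 \right)} \right)} + B{\left(41,248 \right)}} = \frac{1}{193 - 123} = \frac{1}{70}$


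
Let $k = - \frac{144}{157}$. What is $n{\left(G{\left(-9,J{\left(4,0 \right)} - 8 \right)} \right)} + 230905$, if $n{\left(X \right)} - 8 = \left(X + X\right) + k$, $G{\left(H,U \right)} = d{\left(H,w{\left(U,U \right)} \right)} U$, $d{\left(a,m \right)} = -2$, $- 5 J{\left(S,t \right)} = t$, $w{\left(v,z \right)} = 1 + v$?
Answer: $\frac{36258221}{157} \approx 2.3094 \cdot 10^{5}$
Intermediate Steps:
$J{\left(S,t \right)} = - \frac{t}{5}$
$k = - \frac{144}{157}$ ($k = \left(-144\right) \frac{1}{157} = - \frac{144}{157} \approx -0.9172$)
$G{\left(H,U \right)} = - 2 U$
$n{\left(X \right)} = \frac{1112}{157} + 2 X$ ($n{\left(X \right)} = 8 + \left(\left(X + X\right) - \frac{144}{157}\right) = 8 + \left(2 X - \frac{144}{157}\right) = 8 + \left(- \frac{144}{157} + 2 X\right) = \frac{1112}{157} + 2 X$)
$n{\left(G{\left(-9,J{\left(4,0 \right)} - 8 \right)} \right)} + 230905 = \left(\frac{1112}{157} + 2 \left(- 2 \left(\left(- \frac{1}{5}\right) 0 - 8\right)\right)\right) + 230905 = \left(\frac{1112}{157} + 2 \left(- 2 \left(0 - 8\right)\right)\right) + 230905 = \left(\frac{1112}{157} + 2 \left(\left(-2\right) \left(-8\right)\right)\right) + 230905 = \left(\frac{1112}{157} + 2 \cdot 16\right) + 230905 = \left(\frac{1112}{157} + 32\right) + 230905 = \frac{6136}{157} + 230905 = \frac{36258221}{157}$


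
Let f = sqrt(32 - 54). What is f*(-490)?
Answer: -490*I*sqrt(22) ≈ -2298.3*I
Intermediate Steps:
f = I*sqrt(22) (f = sqrt(-22) = I*sqrt(22) ≈ 4.6904*I)
f*(-490) = (I*sqrt(22))*(-490) = -490*I*sqrt(22)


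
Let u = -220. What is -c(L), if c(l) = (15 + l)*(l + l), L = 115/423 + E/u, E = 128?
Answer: 4928920408/541260225 ≈ 9.1064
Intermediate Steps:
L = -7211/23265 (L = 115/423 + 128/(-220) = 115*(1/423) + 128*(-1/220) = 115/423 - 32/55 = -7211/23265 ≈ -0.30995)
c(l) = 2*l*(15 + l) (c(l) = (15 + l)*(2*l) = 2*l*(15 + l))
-c(L) = -2*(-7211)*(15 - 7211/23265)/23265 = -2*(-7211)*341764/(23265*23265) = -1*(-4928920408/541260225) = 4928920408/541260225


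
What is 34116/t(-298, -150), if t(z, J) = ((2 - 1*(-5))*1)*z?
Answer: -17058/1043 ≈ -16.355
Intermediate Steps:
t(z, J) = 7*z (t(z, J) = ((2 + 5)*1)*z = (7*1)*z = 7*z)
34116/t(-298, -150) = 34116/((7*(-298))) = 34116/(-2086) = 34116*(-1/2086) = -17058/1043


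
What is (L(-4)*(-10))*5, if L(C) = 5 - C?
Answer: -450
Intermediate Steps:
(L(-4)*(-10))*5 = ((5 - 1*(-4))*(-10))*5 = ((5 + 4)*(-10))*5 = (9*(-10))*5 = -90*5 = -450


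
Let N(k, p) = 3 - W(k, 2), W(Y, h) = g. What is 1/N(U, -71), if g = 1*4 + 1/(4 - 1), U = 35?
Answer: -¾ ≈ -0.75000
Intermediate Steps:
g = 13/3 (g = 4 + 1/3 = 4 + ⅓ = 13/3 ≈ 4.3333)
W(Y, h) = 13/3
N(k, p) = -4/3 (N(k, p) = 3 - 1*13/3 = 3 - 13/3 = -4/3)
1/N(U, -71) = 1/(-4/3) = -¾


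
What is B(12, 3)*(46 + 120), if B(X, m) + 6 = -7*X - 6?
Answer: -15936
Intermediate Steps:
B(X, m) = -12 - 7*X (B(X, m) = -6 + (-7*X - 6) = -6 + (-6 - 7*X) = -12 - 7*X)
B(12, 3)*(46 + 120) = (-12 - 7*12)*(46 + 120) = (-12 - 84)*166 = -96*166 = -15936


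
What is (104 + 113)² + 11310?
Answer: 58399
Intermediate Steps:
(104 + 113)² + 11310 = 217² + 11310 = 47089 + 11310 = 58399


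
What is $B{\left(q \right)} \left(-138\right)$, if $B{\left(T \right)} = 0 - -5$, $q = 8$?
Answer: $-690$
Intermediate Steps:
$B{\left(T \right)} = 5$ ($B{\left(T \right)} = 0 + 5 = 5$)
$B{\left(q \right)} \left(-138\right) = 5 \left(-138\right) = -690$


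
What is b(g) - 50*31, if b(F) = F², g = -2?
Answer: -1546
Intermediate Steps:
b(g) - 50*31 = (-2)² - 50*31 = 4 - 1550 = -1546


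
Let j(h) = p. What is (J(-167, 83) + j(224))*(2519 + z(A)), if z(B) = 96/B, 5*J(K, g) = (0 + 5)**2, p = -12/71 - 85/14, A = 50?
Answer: -77707359/24850 ≈ -3127.1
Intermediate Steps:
p = -6203/994 (p = -12*1/71 - 85*1/14 = -12/71 - 85/14 = -6203/994 ≈ -6.2404)
J(K, g) = 5 (J(K, g) = (0 + 5)**2/5 = (1/5)*5**2 = (1/5)*25 = 5)
j(h) = -6203/994
(J(-167, 83) + j(224))*(2519 + z(A)) = (5 - 6203/994)*(2519 + 96/50) = -1233*(2519 + 96*(1/50))/994 = -1233*(2519 + 48/25)/994 = -1233/994*63023/25 = -77707359/24850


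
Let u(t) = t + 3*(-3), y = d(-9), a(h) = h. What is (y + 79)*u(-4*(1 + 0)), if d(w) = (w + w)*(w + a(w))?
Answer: -5239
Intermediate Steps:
d(w) = 4*w**2 (d(w) = (w + w)*(w + w) = (2*w)*(2*w) = 4*w**2)
y = 324 (y = 4*(-9)**2 = 4*81 = 324)
u(t) = -9 + t (u(t) = t - 9 = -9 + t)
(y + 79)*u(-4*(1 + 0)) = (324 + 79)*(-9 - 4*(1 + 0)) = 403*(-9 - 4*1) = 403*(-9 - 4) = 403*(-13) = -5239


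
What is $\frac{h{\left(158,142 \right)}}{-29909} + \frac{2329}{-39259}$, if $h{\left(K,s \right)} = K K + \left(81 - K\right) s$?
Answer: $- \frac{56405621}{106745221} \approx -0.52841$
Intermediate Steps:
$h{\left(K,s \right)} = K^{2} + s \left(81 - K\right)$
$\frac{h{\left(158,142 \right)}}{-29909} + \frac{2329}{-39259} = \frac{158^{2} + 81 \cdot 142 - 158 \cdot 142}{-29909} + \frac{2329}{-39259} = \left(24964 + 11502 - 22436\right) \left(- \frac{1}{29909}\right) + 2329 \left(- \frac{1}{39259}\right) = 14030 \left(- \frac{1}{29909}\right) - \frac{2329}{39259} = - \frac{14030}{29909} - \frac{2329}{39259} = - \frac{56405621}{106745221}$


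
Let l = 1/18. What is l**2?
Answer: 1/324 ≈ 0.0030864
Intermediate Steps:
l = 1/18 ≈ 0.055556
l**2 = (1/18)**2 = 1/324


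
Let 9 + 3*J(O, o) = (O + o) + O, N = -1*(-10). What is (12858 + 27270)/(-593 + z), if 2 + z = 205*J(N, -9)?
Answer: -10944/125 ≈ -87.552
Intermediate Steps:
N = 10
J(O, o) = -3 + o/3 + 2*O/3 (J(O, o) = -3 + ((O + o) + O)/3 = -3 + (o + 2*O)/3 = -3 + (o/3 + 2*O/3) = -3 + o/3 + 2*O/3)
z = 404/3 (z = -2 + 205*(-3 + (⅓)*(-9) + (⅔)*10) = -2 + 205*(-3 - 3 + 20/3) = -2 + 205*(⅔) = -2 + 410/3 = 404/3 ≈ 134.67)
(12858 + 27270)/(-593 + z) = (12858 + 27270)/(-593 + 404/3) = 40128/(-1375/3) = 40128*(-3/1375) = -10944/125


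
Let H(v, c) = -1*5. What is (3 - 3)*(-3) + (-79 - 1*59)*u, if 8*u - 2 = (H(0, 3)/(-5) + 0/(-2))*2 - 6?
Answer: 69/2 ≈ 34.500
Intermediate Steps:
H(v, c) = -5
u = -¼ (u = ¼ + ((-5/(-5) + 0/(-2))*2 - 6)/8 = ¼ + ((-5*(-⅕) + 0*(-½))*2 - 6)/8 = ¼ + ((1 + 0)*2 - 6)/8 = ¼ + (1*2 - 6)/8 = ¼ + (2 - 6)/8 = ¼ + (⅛)*(-4) = ¼ - ½ = -¼ ≈ -0.25000)
(3 - 3)*(-3) + (-79 - 1*59)*u = (3 - 3)*(-3) + (-79 - 1*59)*(-¼) = 0*(-3) + (-79 - 59)*(-¼) = 0 - 138*(-¼) = 0 + 69/2 = 69/2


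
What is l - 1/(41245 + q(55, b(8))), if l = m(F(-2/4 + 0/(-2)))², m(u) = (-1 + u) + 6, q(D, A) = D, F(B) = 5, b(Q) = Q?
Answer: 4129999/41300 ≈ 100.00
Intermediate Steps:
m(u) = 5 + u
l = 100 (l = (5 + 5)² = 10² = 100)
l - 1/(41245 + q(55, b(8))) = 100 - 1/(41245 + 55) = 100 - 1/41300 = 4129999/41300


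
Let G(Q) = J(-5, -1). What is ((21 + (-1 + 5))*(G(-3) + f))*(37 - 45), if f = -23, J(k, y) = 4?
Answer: 3800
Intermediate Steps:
G(Q) = 4
((21 + (-1 + 5))*(G(-3) + f))*(37 - 45) = ((21 + (-1 + 5))*(4 - 23))*(37 - 45) = ((21 + 4)*(-19))*(-8) = (25*(-19))*(-8) = -475*(-8) = 3800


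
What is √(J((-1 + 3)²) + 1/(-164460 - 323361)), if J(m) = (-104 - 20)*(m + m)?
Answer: I*√236065573904493/487821 ≈ 31.496*I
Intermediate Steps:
J(m) = -248*m
√(J((-1 + 3)²) + 1/(-164460 - 323361)) = √(-248*(-1 + 3)² + 1/(-164460 - 323361)) = √(-248*2² + 1/(-487821)) = √(-248*4 - 1/487821) = √(-992 - 1/487821) = √(-483918433/487821) = I*√236065573904493/487821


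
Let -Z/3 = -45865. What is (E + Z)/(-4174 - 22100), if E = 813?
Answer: -23068/4379 ≈ -5.2679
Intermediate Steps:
Z = 137595 (Z = -3*(-45865) = 137595)
(E + Z)/(-4174 - 22100) = (813 + 137595)/(-4174 - 22100) = 138408/(-26274) = 138408*(-1/26274) = -23068/4379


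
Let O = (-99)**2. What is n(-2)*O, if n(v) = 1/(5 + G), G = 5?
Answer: 9801/10 ≈ 980.10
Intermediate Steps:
O = 9801
n(v) = 1/10 (n(v) = 1/(5 + 5) = 1/10)
n(-2)*O = (1/10)*9801 = 9801/10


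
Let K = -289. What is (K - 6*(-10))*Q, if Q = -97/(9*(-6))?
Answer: -22213/54 ≈ -411.35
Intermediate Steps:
Q = 97/54 (Q = -97/(-54) = -97*(-1/54) = 97/54 ≈ 1.7963)
(K - 6*(-10))*Q = (-289 - 6*(-10))*(97/54) = (-289 + 60)*(97/54) = -229*97/54 = -22213/54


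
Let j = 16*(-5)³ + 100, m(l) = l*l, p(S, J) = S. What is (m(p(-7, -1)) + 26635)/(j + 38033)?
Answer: 26684/36133 ≈ 0.73849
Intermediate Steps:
m(l) = l²
j = -1900 (j = 16*(-125) + 100 = -2000 + 100 = -1900)
(m(p(-7, -1)) + 26635)/(j + 38033) = ((-7)² + 26635)/(-1900 + 38033) = (49 + 26635)/36133 = 26684*(1/36133) = 26684/36133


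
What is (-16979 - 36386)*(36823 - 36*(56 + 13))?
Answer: -1832500735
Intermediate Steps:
(-16979 - 36386)*(36823 - 36*(56 + 13)) = -53365*(36823 - 36*69) = -53365*(36823 - 2484) = -53365*34339 = -1832500735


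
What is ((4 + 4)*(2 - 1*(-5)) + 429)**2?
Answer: 235225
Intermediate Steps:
((4 + 4)*(2 - 1*(-5)) + 429)**2 = (8*(2 + 5) + 429)**2 = (8*7 + 429)**2 = (56 + 429)**2 = 485**2 = 235225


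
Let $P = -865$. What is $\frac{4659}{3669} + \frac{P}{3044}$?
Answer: $\frac{3669437}{3722812} \approx 0.98566$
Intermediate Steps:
$\frac{4659}{3669} + \frac{P}{3044} = \frac{4659}{3669} - \frac{865}{3044} = 4659 \cdot \frac{1}{3669} - \frac{865}{3044} = \frac{1553}{1223} - \frac{865}{3044} = \frac{3669437}{3722812}$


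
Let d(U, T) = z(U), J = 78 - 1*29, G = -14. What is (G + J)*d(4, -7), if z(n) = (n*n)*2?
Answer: 1120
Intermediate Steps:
J = 49 (J = 78 - 29 = 49)
z(n) = 2*n**2 (z(n) = n**2*2 = 2*n**2)
d(U, T) = 2*U**2
(G + J)*d(4, -7) = (-14 + 49)*(2*4**2) = 35*(2*16) = 35*32 = 1120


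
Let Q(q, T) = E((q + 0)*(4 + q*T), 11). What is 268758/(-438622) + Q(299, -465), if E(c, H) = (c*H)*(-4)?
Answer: 401139959510617/219311 ≈ 1.8291e+9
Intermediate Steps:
E(c, H) = -4*H*c (E(c, H) = (H*c)*(-4) = -4*H*c)
Q(q, T) = -44*q*(4 + T*q) (Q(q, T) = -4*11*(q + 0)*(4 + q*T) = -4*11*q*(4 + T*q) = -44*q*(4 + T*q))
268758/(-438622) + Q(299, -465) = 268758/(-438622) - 44*299*(4 - 465*299) = 268758*(-1/438622) - 44*299*(4 - 139035) = -134379/219311 - 44*299*(-139031) = -134379/219311 + 1829091836 = 401139959510617/219311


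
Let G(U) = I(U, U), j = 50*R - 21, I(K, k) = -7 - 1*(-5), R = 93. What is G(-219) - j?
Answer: -4631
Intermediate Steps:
I(K, k) = -2 (I(K, k) = -7 + 5 = -2)
j = 4629 (j = 50*93 - 21 = 4650 - 21 = 4629)
G(U) = -2
G(-219) - j = -2 - 1*4629 = -2 - 4629 = -4631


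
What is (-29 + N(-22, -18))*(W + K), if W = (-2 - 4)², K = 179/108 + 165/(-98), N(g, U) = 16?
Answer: -2474849/5292 ≈ -467.66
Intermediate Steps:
K = -139/5292 (K = 179*(1/108) + 165*(-1/98) = 179/108 - 165/98 = -139/5292 ≈ -0.026266)
W = 36 (W = (-6)² = 36)
(-29 + N(-22, -18))*(W + K) = (-29 + 16)*(36 - 139/5292) = -13*190373/5292 = -2474849/5292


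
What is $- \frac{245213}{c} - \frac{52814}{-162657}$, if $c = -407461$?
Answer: $\frac{61405256195}{66276383877} \approx 0.9265$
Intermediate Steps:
$- \frac{245213}{c} - \frac{52814}{-162657} = - \frac{245213}{-407461} - \frac{52814}{-162657} = \left(-245213\right) \left(- \frac{1}{407461}\right) - - \frac{52814}{162657} = \frac{245213}{407461} + \frac{52814}{162657} = \frac{61405256195}{66276383877}$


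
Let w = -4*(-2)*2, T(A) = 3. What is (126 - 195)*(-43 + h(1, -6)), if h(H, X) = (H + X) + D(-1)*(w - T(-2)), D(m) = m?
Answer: 4209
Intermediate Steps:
w = 16 (w = 8*2 = 16)
h(H, X) = -13 + H + X (h(H, X) = (H + X) - (16 - 1*3) = (H + X) - (16 - 3) = (H + X) - 1*13 = (H + X) - 13 = -13 + H + X)
(126 - 195)*(-43 + h(1, -6)) = (126 - 195)*(-43 + (-13 + 1 - 6)) = -69*(-43 - 18) = -69*(-61) = 4209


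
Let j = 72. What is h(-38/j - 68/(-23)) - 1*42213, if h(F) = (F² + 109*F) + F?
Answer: -28753351391/685584 ≈ -41940.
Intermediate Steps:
h(F) = F² + 110*F
h(-38/j - 68/(-23)) - 1*42213 = (-38/72 - 68/(-23))*(110 + (-38/72 - 68/(-23))) - 1*42213 = (-38*1/72 - 68*(-1/23))*(110 + (-38*1/72 - 68*(-1/23))) - 42213 = (-19/36 + 68/23)*(110 + (-19/36 + 68/23)) - 42213 = 2011*(110 + 2011/828)/828 - 42213 = (2011/828)*(93091/828) - 42213 = 187206001/685584 - 42213 = -28753351391/685584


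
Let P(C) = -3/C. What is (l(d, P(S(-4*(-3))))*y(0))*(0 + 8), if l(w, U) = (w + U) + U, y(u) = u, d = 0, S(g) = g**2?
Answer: 0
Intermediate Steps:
l(w, U) = w + 2*U (l(w, U) = (U + w) + U = w + 2*U)
(l(d, P(S(-4*(-3))))*y(0))*(0 + 8) = ((0 + 2*(-3/((-4*(-3))**2)))*0)*(0 + 8) = ((0 + 2*(-3/(12**2)))*0)*8 = ((0 + 2*(-3/144))*0)*8 = ((0 + 2*(-3*1/144))*0)*8 = ((0 + 2*(-1/48))*0)*8 = ((0 - 1/24)*0)*8 = -1/24*0*8 = 0*8 = 0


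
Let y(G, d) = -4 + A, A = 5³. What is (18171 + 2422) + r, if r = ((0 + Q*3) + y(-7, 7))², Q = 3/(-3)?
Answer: 34517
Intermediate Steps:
A = 125
y(G, d) = 121 (y(G, d) = -4 + 125 = 121)
Q = -1 (Q = 3*(-⅓) = -1)
r = 13924 (r = ((0 - 1*3) + 121)² = ((0 - 3) + 121)² = (-3 + 121)² = 118² = 13924)
(18171 + 2422) + r = (18171 + 2422) + 13924 = 20593 + 13924 = 34517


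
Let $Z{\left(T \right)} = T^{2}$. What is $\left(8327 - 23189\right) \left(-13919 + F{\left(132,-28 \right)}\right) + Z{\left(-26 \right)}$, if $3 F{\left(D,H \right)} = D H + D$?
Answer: $224520910$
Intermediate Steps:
$F{\left(D,H \right)} = \frac{D}{3} + \frac{D H}{3}$ ($F{\left(D,H \right)} = \frac{D H + D}{3} = \frac{D + D H}{3} = \frac{D}{3} + \frac{D H}{3}$)
$\left(8327 - 23189\right) \left(-13919 + F{\left(132,-28 \right)}\right) + Z{\left(-26 \right)} = \left(8327 - 23189\right) \left(-13919 + \frac{1}{3} \cdot 132 \left(1 - 28\right)\right) + \left(-26\right)^{2} = - 14862 \left(-13919 + \frac{1}{3} \cdot 132 \left(-27\right)\right) + 676 = - 14862 \left(-13919 - 1188\right) + 676 = \left(-14862\right) \left(-15107\right) + 676 = 224520234 + 676 = 224520910$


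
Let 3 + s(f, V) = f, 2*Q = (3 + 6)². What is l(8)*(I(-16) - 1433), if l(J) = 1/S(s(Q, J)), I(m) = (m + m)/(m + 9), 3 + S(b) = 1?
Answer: 9999/14 ≈ 714.21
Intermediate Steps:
Q = 81/2 (Q = (3 + 6)²/2 = (½)*9² = (½)*81 = 81/2 ≈ 40.500)
s(f, V) = -3 + f
S(b) = -2 (S(b) = -3 + 1 = -2)
I(m) = 2*m/(9 + m) (I(m) = (2*m)/(9 + m) = 2*m/(9 + m))
l(J) = -½ (l(J) = 1/(-2) = -½)
l(8)*(I(-16) - 1433) = -(2*(-16)/(9 - 16) - 1433)/2 = -(2*(-16)/(-7) - 1433)/2 = -(2*(-16)*(-⅐) - 1433)/2 = -(32/7 - 1433)/2 = -½*(-9999/7) = 9999/14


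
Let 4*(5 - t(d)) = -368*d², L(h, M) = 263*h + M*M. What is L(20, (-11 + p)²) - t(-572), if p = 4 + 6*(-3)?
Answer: -29705048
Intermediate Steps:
p = -14 (p = 4 - 18 = -14)
L(h, M) = M² + 263*h (L(h, M) = 263*h + M² = M² + 263*h)
t(d) = 5 + 92*d² (t(d) = 5 - (-92)*d² = 5 + 92*d²)
L(20, (-11 + p)²) - t(-572) = (((-11 - 14)²)² + 263*20) - (5 + 92*(-572)²) = (((-25)²)² + 5260) - (5 + 92*327184) = (625² + 5260) - (5 + 30100928) = (390625 + 5260) - 1*30100933 = 395885 - 30100933 = -29705048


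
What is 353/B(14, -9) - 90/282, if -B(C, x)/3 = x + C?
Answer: -16816/705 ≈ -23.852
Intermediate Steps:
B(C, x) = -3*C - 3*x (B(C, x) = -3*(x + C) = -3*(C + x) = -3*C - 3*x)
353/B(14, -9) - 90/282 = 353/(-3*14 - 3*(-9)) - 90/282 = 353/(-42 + 27) - 90*1/282 = 353/(-15) - 15/47 = 353*(-1/15) - 15/47 = -353/15 - 15/47 = -16816/705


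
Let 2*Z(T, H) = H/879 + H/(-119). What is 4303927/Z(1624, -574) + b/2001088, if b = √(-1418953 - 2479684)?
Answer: 64313581161/31160 + I*√3898637/2001088 ≈ 2.064e+6 + 0.00098671*I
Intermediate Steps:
b = I*√3898637 (b = √(-3898637) = I*√3898637 ≈ 1974.5*I)
Z(T, H) = -380*H/104601 (Z(T, H) = (H/879 + H/(-119))/2 = (H*(1/879) + H*(-1/119))/2 = (H/879 - H/119)/2 = (-760*H/104601)/2 = -380*H/104601)
4303927/Z(1624, -574) + b/2001088 = 4303927/((-380/104601*(-574))) + (I*√3898637)/2001088 = 4303927/(31160/14943) + (I*√3898637)*(1/2001088) = 4303927*(14943/31160) + I*√3898637/2001088 = 64313581161/31160 + I*√3898637/2001088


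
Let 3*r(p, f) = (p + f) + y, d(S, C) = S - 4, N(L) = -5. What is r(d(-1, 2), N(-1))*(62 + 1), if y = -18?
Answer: -588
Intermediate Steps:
d(S, C) = -4 + S
r(p, f) = -6 + f/3 + p/3 (r(p, f) = ((p + f) - 18)/3 = ((f + p) - 18)/3 = (-18 + f + p)/3 = -6 + f/3 + p/3)
r(d(-1, 2), N(-1))*(62 + 1) = (-6 + (⅓)*(-5) + (-4 - 1)/3)*(62 + 1) = (-6 - 5/3 + (⅓)*(-5))*63 = (-6 - 5/3 - 5/3)*63 = -28/3*63 = -588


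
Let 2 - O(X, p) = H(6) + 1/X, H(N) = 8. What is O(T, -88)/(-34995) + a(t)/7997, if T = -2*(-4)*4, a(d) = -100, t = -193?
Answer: -110440579/8955360480 ≈ -0.012332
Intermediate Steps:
T = 32 (T = 8*4 = 32)
O(X, p) = -6 - 1/X (O(X, p) = 2 - (8 + 1/X) = 2 + (-8 - 1/X) = -6 - 1/X)
O(T, -88)/(-34995) + a(t)/7997 = (-6 - 1/32)/(-34995) - 100/7997 = (-6 - 1*1/32)*(-1/34995) - 100*1/7997 = (-6 - 1/32)*(-1/34995) - 100/7997 = -193/32*(-1/34995) - 100/7997 = 193/1119840 - 100/7997 = -110440579/8955360480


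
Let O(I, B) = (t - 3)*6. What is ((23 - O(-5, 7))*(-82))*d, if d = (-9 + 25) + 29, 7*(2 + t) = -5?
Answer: -1479690/7 ≈ -2.1138e+5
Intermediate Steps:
t = -19/7 (t = -2 + (1/7)*(-5) = -2 - 5/7 = -19/7 ≈ -2.7143)
O(I, B) = -240/7 (O(I, B) = (-19/7 - 3)*6 = -40/7*6 = -240/7)
d = 45 (d = 16 + 29 = 45)
((23 - O(-5, 7))*(-82))*d = ((23 - 1*(-240/7))*(-82))*45 = ((23 + 240/7)*(-82))*45 = ((401/7)*(-82))*45 = -32882/7*45 = -1479690/7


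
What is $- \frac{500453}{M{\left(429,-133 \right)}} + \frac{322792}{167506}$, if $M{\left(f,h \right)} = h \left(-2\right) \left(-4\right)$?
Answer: $\frac{42086165453}{89113192} \approx 472.28$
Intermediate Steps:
$M{\left(f,h \right)} = 8 h$ ($M{\left(f,h \right)} = - 2 h \left(-4\right) = 8 h$)
$- \frac{500453}{M{\left(429,-133 \right)}} + \frac{322792}{167506} = - \frac{500453}{8 \left(-133\right)} + \frac{322792}{167506} = - \frac{500453}{-1064} + 322792 \cdot \frac{1}{167506} = \left(-500453\right) \left(- \frac{1}{1064}\right) + \frac{161396}{83753} = \frac{500453}{1064} + \frac{161396}{83753} = \frac{42086165453}{89113192}$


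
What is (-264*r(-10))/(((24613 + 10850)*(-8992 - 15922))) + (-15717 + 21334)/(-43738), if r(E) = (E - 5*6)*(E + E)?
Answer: -825587246949/6440604068386 ≈ -0.12818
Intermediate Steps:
r(E) = 2*E*(-30 + E) (r(E) = (E - 30)*(2*E) = (-30 + E)*(2*E) = 2*E*(-30 + E))
(-264*r(-10))/(((24613 + 10850)*(-8992 - 15922))) + (-15717 + 21334)/(-43738) = (-528*(-10)*(-30 - 10))/(((24613 + 10850)*(-8992 - 15922))) + (-15717 + 21334)/(-43738) = (-528*(-10)*(-40))/((35463*(-24914))) + 5617*(-1/43738) = -264*800/(-883525182) - 5617/43738 = -211200*(-1/883525182) - 5617/43738 = 35200/147254197 - 5617/43738 = -825587246949/6440604068386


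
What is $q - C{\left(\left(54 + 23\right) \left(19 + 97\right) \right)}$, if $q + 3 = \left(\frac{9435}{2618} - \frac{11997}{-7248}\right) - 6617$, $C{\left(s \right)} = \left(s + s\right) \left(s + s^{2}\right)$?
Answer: $- \frac{265162689650085765}{186032} \approx -1.4254 \cdot 10^{12}$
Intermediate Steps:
$C{\left(s \right)} = 2 s \left(s + s^{2}\right)$
$q = - \frac{1230553477}{186032}$ ($q = -3 + \left(\left(\frac{9435}{2618} - \frac{11997}{-7248}\right) - 6617\right) = -3 + \left(\left(9435 \cdot \frac{1}{2618} - - \frac{3999}{2416}\right) - 6617\right) = -3 + \left(\left(\frac{555}{154} + \frac{3999}{2416}\right) - 6617\right) = -3 + \left(\frac{978363}{186032} - 6617\right) = -3 - \frac{1229995381}{186032} = - \frac{1230553477}{186032} \approx -6614.7$)
$q - C{\left(\left(54 + 23\right) \left(19 + 97\right) \right)} = - \frac{1230553477}{186032} - 2 \left(\left(54 + 23\right) \left(19 + 97\right)\right)^{2} \left(1 + \left(54 + 23\right) \left(19 + 97\right)\right) = - \frac{1230553477}{186032} - 2 \left(77 \cdot 116\right)^{2} \left(1 + 77 \cdot 116\right) = - \frac{1230553477}{186032} - 2 \cdot 8932^{2} \left(1 + 8932\right) = - \frac{1230553477}{186032} - 2 \cdot 79780624 \cdot 8933 = - \frac{1230553477}{186032} - 1425360628384 = - \frac{265162689650085765}{186032}$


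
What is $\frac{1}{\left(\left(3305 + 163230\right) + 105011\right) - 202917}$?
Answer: $\frac{1}{68629} \approx 1.4571 \cdot 10^{-5}$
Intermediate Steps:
$\frac{1}{\left(\left(3305 + 163230\right) + 105011\right) - 202917} = \frac{1}{\left(166535 + 105011\right) - 202917} = \frac{1}{271546 - 202917} = \frac{1}{68629}$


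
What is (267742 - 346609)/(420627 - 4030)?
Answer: -78867/416597 ≈ -0.18931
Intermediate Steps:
(267742 - 346609)/(420627 - 4030) = -78867/416597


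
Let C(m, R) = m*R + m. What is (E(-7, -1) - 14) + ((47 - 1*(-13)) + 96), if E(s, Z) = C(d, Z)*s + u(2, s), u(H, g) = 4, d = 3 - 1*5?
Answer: 146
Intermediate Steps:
d = -2 (d = 3 - 5 = -2)
C(m, R) = m + R*m (C(m, R) = R*m + m = m + R*m)
E(s, Z) = 4 + s*(-2 - 2*Z) (E(s, Z) = (-2*(1 + Z))*s + 4 = (-2 - 2*Z)*s + 4 = s*(-2 - 2*Z) + 4 = 4 + s*(-2 - 2*Z))
(E(-7, -1) - 14) + ((47 - 1*(-13)) + 96) = ((4 - 2*(-7) - 2*(-1)*(-7)) - 14) + ((47 - 1*(-13)) + 96) = ((4 + 14 - 14) - 14) + ((47 + 13) + 96) = (4 - 14) + (60 + 96) = -10 + 156 = 146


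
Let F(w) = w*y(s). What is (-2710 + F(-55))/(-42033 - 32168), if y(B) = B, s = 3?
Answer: 2875/74201 ≈ 0.038746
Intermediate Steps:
F(w) = 3*w (F(w) = w*3 = 3*w)
(-2710 + F(-55))/(-42033 - 32168) = (-2710 + 3*(-55))/(-42033 - 32168) = (-2710 - 165)/(-74201) = -2875*(-1/74201) = 2875/74201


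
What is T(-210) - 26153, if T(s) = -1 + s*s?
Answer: 17946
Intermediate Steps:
T(s) = -1 + s²
T(-210) - 26153 = (-1 + (-210)²) - 26153 = (-1 + 44100) - 26153 = 44099 - 26153 = 17946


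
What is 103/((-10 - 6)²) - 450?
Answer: -115097/256 ≈ -449.60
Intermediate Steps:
103/((-10 - 6)²) - 450 = 103/((-16)²) - 450 = 103/256 - 450 = -115097/256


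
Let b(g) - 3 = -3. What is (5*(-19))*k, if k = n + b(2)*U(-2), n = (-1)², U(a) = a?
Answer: -95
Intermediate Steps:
n = 1
b(g) = 0 (b(g) = 3 - 3 = 0)
k = 1 (k = 1 + 0*(-2) = 1 + 0 = 1)
(5*(-19))*k = (5*(-19))*1 = -95*1 = -95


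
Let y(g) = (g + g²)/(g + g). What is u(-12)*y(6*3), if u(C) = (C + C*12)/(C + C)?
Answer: 247/4 ≈ 61.750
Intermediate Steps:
u(C) = 13/2 (u(C) = (C + 12*C)/((2*C)) = (13*C)*(1/(2*C)) = 13/2)
y(g) = (g + g²)/(2*g) (y(g) = (g + g²)/((2*g)) = (g + g²)*(1/(2*g)) = (g + g²)/(2*g))
u(-12)*y(6*3) = 13*(½ + (6*3)/2)/2 = 13*(½ + (½)*18)/2 = 13*(½ + 9)/2 = (13/2)*(19/2) = 247/4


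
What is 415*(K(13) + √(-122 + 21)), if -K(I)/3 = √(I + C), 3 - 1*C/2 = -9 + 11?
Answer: -1245*√15 + 415*I*√101 ≈ -4821.9 + 4170.7*I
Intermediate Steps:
C = 2 (C = 6 - 2*(-9 + 11) = 6 - 2*2 = 6 - 4 = 2)
K(I) = -3*√(2 + I) (K(I) = -3*√(I + 2) = -3*√(2 + I))
415*(K(13) + √(-122 + 21)) = 415*(-3*√(2 + 13) + √(-122 + 21)) = 415*(-3*√15 + √(-101)) = 415*(-3*√15 + I*√101) = -1245*√15 + 415*I*√101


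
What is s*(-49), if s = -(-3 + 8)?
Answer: 245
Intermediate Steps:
s = -5 (s = -1*5 = -5)
s*(-49) = -5*(-49) = 245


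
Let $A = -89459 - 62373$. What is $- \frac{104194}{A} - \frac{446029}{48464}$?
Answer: $- \frac{7833977139}{919798256} \approx -8.5171$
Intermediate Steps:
$A = -151832$
$- \frac{104194}{A} - \frac{446029}{48464} = - \frac{104194}{-151832} - \frac{446029}{48464} = \left(-104194\right) \left(- \frac{1}{151832}\right) - \frac{446029}{48464} = \frac{52097}{75916} - \frac{446029}{48464} = - \frac{7833977139}{919798256}$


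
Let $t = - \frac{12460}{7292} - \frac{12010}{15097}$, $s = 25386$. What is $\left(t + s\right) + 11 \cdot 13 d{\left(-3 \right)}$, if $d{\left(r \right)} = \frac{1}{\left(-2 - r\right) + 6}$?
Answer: $\frac{4894137584500}{192652817} \approx 25404.0$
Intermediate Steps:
$d{\left(r \right)} = \frac{1}{4 - r}$
$t = - \frac{68921385}{27521831}$ ($t = \left(-12460\right) \frac{1}{7292} - \frac{12010}{15097} = - \frac{3115}{1823} - \frac{12010}{15097} = - \frac{68921385}{27521831} \approx -2.5042$)
$\left(t + s\right) + 11 \cdot 13 d{\left(-3 \right)} = \left(- \frac{68921385}{27521831} + 25386\right) + 11 \cdot 13 \left(- \frac{1}{-4 - 3}\right) = \frac{698600280381}{27521831} + 143 \left(- \frac{1}{-7}\right) = \frac{698600280381}{27521831} + 143 \left(\left(-1\right) \left(- \frac{1}{7}\right)\right) = \frac{698600280381}{27521831} + 143 \cdot \frac{1}{7} = \frac{698600280381}{27521831} + \frac{143}{7} = \frac{4894137584500}{192652817}$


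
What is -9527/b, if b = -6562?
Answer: 9527/6562 ≈ 1.4518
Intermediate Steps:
-9527/b = -9527/(-6562) = -9527*(-1/6562) = 9527/6562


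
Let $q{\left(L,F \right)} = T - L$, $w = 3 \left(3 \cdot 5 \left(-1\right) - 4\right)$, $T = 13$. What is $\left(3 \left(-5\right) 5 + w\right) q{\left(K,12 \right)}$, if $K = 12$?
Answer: $-132$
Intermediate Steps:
$w = -57$ ($w = 3 \left(15 \left(-1\right) - 4\right) = 3 \left(-15 - 4\right) = 3 \left(-19\right) = -57$)
$q{\left(L,F \right)} = 13 - L$
$\left(3 \left(-5\right) 5 + w\right) q{\left(K,12 \right)} = \left(3 \left(-5\right) 5 - 57\right) \left(13 - 12\right) = \left(\left(-15\right) 5 - 57\right) \left(13 - 12\right) = \left(-75 - 57\right) 1 = \left(-132\right) 1 = -132$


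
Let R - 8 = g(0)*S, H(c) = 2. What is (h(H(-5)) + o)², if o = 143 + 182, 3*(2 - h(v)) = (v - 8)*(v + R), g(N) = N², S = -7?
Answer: 120409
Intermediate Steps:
R = 8 (R = 8 + 0²*(-7) = 8 + 0*(-7) = 8 + 0 = 8)
h(v) = 2 - (-8 + v)*(8 + v)/3 (h(v) = 2 - (v - 8)*(v + 8)/3 = 2 - (-8 + v)*(8 + v)/3)
o = 325
(h(H(-5)) + o)² = ((70/3 - ⅓*2²) + 325)² = ((70/3 - ⅓*4) + 325)² = ((70/3 - 4/3) + 325)² = (22 + 325)² = 347² = 120409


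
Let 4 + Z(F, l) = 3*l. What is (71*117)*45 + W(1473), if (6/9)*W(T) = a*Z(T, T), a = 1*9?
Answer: 866835/2 ≈ 4.3342e+5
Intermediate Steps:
Z(F, l) = -4 + 3*l
a = 9
W(T) = -54 + 81*T/2 (W(T) = 3*(9*(-4 + 3*T))/2 = 3*(-36 + 27*T)/2 = -54 + 81*T/2)
(71*117)*45 + W(1473) = (71*117)*45 + (-54 + (81/2)*1473) = 8307*45 + (-54 + 119313/2) = 373815 + 119205/2 = 866835/2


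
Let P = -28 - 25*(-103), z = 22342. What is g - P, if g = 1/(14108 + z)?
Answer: -92838149/36450 ≈ -2547.0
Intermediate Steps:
g = 1/36450 (g = 1/(14108 + 22342) = 1/36450 ≈ 2.7435e-5)
P = 2547 (P = -28 + 2575 = 2547)
g - P = 1/36450 - 1*2547 = 1/36450 - 2547 = -92838149/36450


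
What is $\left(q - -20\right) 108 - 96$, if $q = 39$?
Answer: $6276$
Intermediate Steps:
$\left(q - -20\right) 108 - 96 = \left(39 - -20\right) 108 - 96 = \left(39 + 20\right) 108 - 96 = 59 \cdot 108 - 96 = 6372 - 96 = 6276$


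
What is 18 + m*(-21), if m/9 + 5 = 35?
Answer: -5652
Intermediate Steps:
m = 270 (m = -45 + 9*35 = -45 + 315 = 270)
18 + m*(-21) = 18 + 270*(-21) = 18 - 5670 = -5652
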